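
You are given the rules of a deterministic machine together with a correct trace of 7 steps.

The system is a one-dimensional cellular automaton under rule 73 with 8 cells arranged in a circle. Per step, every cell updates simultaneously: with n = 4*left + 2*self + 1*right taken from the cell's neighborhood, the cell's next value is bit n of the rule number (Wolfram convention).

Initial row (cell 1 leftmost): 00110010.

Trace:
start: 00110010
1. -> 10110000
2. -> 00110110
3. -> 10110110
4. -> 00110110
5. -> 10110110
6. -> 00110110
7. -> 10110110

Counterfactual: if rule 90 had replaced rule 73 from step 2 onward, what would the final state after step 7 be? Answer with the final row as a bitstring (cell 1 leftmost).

00000000

(re-executing steps 2..7 under rule 90; state before step 2: 10110000)
2. -> 00111001
3. -> 11101110
4. -> 10101010
5. -> 00000000
6. -> 00000000
7. -> 00000000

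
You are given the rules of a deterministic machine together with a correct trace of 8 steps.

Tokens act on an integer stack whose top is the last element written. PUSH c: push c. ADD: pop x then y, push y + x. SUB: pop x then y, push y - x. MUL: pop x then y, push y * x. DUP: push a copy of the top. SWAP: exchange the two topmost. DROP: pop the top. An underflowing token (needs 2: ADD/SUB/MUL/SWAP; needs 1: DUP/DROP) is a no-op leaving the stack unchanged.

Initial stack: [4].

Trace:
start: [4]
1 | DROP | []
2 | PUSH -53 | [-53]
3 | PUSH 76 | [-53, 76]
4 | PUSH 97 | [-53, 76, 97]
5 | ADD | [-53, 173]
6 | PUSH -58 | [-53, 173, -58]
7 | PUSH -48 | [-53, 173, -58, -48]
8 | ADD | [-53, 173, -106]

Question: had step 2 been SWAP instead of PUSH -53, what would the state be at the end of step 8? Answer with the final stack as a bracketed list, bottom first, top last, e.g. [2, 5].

(re-executing from step 2 with the substitution; state before step 2: [])
2 | SWAP | []
3 | PUSH 76 | [76]
4 | PUSH 97 | [76, 97]
5 | ADD | [173]
6 | PUSH -58 | [173, -58]
7 | PUSH -48 | [173, -58, -48]
8 | ADD | [173, -106]

[173, -106]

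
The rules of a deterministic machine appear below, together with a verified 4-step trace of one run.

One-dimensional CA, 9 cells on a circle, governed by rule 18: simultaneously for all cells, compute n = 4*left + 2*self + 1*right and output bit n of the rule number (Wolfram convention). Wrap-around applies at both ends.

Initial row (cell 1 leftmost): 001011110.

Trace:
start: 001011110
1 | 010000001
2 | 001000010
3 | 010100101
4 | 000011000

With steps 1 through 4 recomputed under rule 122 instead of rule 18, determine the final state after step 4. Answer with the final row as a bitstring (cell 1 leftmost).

101100001

(re-executing steps 1..4 under rule 122; state before step 1: 001011110)
1 | 010110011
2 | 101111111
3 | 111000000
4 | 101100001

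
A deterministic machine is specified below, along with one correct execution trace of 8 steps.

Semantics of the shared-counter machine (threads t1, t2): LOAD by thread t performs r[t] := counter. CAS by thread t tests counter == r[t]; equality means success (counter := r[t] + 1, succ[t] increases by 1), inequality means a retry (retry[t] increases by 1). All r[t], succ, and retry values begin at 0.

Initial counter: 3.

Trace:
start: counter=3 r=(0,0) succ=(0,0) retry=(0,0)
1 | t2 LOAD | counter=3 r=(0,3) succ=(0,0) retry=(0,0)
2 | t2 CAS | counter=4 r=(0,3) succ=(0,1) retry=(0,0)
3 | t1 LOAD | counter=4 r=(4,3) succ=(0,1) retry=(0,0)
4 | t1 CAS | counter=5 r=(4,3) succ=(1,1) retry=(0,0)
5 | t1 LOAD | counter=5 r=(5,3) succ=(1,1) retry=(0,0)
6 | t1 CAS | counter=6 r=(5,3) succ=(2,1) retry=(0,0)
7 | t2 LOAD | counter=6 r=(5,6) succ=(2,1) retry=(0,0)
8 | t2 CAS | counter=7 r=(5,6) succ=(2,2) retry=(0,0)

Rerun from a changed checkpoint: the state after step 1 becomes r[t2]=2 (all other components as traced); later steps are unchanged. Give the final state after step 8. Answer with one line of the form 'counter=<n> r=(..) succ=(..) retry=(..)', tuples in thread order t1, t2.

state after step 1 := counter=3 r=(0,2) succ=(0,0) retry=(0,0)
2 | t2 CAS | counter=3 r=(0,2) succ=(0,0) retry=(0,1)
3 | t1 LOAD | counter=3 r=(3,2) succ=(0,0) retry=(0,1)
4 | t1 CAS | counter=4 r=(3,2) succ=(1,0) retry=(0,1)
5 | t1 LOAD | counter=4 r=(4,2) succ=(1,0) retry=(0,1)
6 | t1 CAS | counter=5 r=(4,2) succ=(2,0) retry=(0,1)
7 | t2 LOAD | counter=5 r=(4,5) succ=(2,0) retry=(0,1)
8 | t2 CAS | counter=6 r=(4,5) succ=(2,1) retry=(0,1)

counter=6 r=(4,5) succ=(2,1) retry=(0,1)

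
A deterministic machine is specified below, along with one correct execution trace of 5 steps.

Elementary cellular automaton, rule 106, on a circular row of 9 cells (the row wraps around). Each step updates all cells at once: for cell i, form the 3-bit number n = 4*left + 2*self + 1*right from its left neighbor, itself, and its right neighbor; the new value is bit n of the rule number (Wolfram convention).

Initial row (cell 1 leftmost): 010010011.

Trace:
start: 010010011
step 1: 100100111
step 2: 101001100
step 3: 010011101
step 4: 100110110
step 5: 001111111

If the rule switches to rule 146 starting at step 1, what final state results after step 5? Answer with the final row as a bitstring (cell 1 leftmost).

001000100

(re-executing steps 1..5 under rule 146; state before step 1: 010010011)
step 1: 001101100
step 2: 010000010
step 3: 101000101
step 4: 000101000
step 5: 001000100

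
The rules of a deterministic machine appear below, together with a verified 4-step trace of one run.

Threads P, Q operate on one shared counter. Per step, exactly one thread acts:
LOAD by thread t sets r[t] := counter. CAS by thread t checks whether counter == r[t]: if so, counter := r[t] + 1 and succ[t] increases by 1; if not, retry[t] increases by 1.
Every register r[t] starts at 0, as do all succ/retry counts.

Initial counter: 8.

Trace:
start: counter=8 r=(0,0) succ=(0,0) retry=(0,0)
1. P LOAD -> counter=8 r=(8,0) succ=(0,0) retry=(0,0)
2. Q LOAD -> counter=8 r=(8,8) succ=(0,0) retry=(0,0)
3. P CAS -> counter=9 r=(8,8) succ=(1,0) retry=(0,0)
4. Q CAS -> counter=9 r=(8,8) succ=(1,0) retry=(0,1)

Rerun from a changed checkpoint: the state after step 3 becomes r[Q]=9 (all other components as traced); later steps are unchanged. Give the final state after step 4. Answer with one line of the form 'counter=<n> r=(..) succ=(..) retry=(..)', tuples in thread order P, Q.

state after step 3 := counter=9 r=(8,9) succ=(1,0) retry=(0,0)
4. Q CAS -> counter=10 r=(8,9) succ=(1,1) retry=(0,0)

counter=10 r=(8,9) succ=(1,1) retry=(0,0)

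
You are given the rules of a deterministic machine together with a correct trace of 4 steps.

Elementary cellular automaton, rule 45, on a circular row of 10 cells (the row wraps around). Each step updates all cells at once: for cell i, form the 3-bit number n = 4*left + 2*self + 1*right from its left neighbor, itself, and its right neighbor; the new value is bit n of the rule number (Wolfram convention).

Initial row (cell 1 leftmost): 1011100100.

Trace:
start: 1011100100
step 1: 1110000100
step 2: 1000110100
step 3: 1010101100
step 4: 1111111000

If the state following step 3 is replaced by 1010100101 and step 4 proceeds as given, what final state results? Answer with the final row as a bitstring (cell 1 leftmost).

state after step 3 := 1010100101
step 4: 0111100111

0111100111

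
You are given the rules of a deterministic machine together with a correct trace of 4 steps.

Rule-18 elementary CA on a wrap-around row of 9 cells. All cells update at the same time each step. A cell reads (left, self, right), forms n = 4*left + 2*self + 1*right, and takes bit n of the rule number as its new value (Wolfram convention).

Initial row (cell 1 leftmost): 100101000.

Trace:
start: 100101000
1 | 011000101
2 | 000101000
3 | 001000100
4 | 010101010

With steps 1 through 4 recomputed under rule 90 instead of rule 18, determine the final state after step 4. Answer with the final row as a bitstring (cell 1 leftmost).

110011011

(re-executing steps 1..4 under rule 90; state before step 1: 100101000)
1 | 011000101
2 | 011101000
3 | 110100100
4 | 110011011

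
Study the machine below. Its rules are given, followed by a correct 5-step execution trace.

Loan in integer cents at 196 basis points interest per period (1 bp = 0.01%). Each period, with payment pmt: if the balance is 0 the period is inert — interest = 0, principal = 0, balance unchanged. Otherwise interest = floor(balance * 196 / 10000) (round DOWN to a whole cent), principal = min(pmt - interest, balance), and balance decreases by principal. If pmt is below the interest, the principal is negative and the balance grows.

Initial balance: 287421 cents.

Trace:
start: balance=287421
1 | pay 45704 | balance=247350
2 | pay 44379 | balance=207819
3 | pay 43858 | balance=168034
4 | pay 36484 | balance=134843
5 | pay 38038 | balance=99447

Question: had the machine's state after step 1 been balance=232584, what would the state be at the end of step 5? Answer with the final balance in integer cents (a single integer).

83489

state after step 1 := balance=232584
2 | pay 44379 | balance=192763
3 | pay 43858 | balance=152683
4 | pay 36484 | balance=119191
5 | pay 38038 | balance=83489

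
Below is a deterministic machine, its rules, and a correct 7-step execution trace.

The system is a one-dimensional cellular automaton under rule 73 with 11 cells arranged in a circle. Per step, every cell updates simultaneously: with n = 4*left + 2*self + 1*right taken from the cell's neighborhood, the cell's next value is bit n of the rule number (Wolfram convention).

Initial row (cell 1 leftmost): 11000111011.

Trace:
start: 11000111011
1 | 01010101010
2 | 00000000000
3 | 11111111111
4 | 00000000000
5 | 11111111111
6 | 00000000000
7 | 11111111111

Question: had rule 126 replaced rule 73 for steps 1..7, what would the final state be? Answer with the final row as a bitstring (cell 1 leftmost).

(re-executing steps 1..7 under rule 126; state before step 1: 11000111011)
1 | 01101101110
2 | 11111111011
3 | 00000001110
4 | 00000011011
5 | 10000111111
6 | 11001100000
7 | 11111110001

11111110001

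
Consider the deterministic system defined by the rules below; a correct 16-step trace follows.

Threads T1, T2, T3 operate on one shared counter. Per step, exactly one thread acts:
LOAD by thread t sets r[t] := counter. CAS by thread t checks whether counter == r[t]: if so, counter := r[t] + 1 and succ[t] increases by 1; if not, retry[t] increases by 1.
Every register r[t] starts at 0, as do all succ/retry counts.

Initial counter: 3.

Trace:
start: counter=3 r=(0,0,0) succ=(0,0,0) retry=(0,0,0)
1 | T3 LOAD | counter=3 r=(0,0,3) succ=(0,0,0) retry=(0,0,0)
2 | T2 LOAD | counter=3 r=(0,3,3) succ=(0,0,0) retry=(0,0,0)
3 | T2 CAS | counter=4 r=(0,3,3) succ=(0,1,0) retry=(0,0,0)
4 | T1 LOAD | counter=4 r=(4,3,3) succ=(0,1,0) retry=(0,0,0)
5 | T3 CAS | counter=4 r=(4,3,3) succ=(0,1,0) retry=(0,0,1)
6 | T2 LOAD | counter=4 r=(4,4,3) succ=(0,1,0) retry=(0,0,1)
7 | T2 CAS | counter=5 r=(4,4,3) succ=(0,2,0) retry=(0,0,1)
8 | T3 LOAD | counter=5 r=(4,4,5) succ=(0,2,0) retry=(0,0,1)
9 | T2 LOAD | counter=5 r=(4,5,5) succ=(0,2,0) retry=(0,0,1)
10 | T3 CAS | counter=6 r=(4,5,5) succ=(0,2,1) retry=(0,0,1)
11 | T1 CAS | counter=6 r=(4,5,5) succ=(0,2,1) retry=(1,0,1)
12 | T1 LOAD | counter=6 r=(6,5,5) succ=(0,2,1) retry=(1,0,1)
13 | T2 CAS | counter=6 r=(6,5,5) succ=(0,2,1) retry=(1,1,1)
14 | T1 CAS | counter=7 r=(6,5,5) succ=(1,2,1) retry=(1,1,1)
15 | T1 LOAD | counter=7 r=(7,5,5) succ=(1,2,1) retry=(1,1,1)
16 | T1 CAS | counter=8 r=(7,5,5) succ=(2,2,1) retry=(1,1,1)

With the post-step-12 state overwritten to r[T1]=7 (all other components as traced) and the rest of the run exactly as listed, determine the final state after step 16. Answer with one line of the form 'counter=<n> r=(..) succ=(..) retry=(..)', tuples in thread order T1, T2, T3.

state after step 12 := counter=6 r=(7,5,5) succ=(0,2,1) retry=(1,0,1)
13 | T2 CAS | counter=6 r=(7,5,5) succ=(0,2,1) retry=(1,1,1)
14 | T1 CAS | counter=6 r=(7,5,5) succ=(0,2,1) retry=(2,1,1)
15 | T1 LOAD | counter=6 r=(6,5,5) succ=(0,2,1) retry=(2,1,1)
16 | T1 CAS | counter=7 r=(6,5,5) succ=(1,2,1) retry=(2,1,1)

counter=7 r=(6,5,5) succ=(1,2,1) retry=(2,1,1)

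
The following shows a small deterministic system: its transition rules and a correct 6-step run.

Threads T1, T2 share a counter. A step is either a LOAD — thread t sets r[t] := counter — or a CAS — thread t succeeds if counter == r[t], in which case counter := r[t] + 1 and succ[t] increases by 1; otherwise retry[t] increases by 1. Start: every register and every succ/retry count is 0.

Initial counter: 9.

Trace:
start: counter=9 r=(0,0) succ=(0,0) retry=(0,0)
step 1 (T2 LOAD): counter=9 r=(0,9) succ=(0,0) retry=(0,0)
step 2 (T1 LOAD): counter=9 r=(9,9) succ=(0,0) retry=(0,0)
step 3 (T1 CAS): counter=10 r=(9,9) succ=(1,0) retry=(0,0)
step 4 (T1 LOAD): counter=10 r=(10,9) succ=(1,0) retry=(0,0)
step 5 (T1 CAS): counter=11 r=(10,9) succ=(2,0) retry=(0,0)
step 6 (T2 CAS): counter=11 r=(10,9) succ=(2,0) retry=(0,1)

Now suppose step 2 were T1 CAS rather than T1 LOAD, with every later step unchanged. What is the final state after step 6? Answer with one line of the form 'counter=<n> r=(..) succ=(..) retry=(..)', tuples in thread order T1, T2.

(re-executing from step 2 with the substitution; state before step 2: counter=9 r=(0,9) succ=(0,0) retry=(0,0))
step 2 (T1 CAS): counter=9 r=(0,9) succ=(0,0) retry=(1,0)
step 3 (T1 CAS): counter=9 r=(0,9) succ=(0,0) retry=(2,0)
step 4 (T1 LOAD): counter=9 r=(9,9) succ=(0,0) retry=(2,0)
step 5 (T1 CAS): counter=10 r=(9,9) succ=(1,0) retry=(2,0)
step 6 (T2 CAS): counter=10 r=(9,9) succ=(1,0) retry=(2,1)

counter=10 r=(9,9) succ=(1,0) retry=(2,1)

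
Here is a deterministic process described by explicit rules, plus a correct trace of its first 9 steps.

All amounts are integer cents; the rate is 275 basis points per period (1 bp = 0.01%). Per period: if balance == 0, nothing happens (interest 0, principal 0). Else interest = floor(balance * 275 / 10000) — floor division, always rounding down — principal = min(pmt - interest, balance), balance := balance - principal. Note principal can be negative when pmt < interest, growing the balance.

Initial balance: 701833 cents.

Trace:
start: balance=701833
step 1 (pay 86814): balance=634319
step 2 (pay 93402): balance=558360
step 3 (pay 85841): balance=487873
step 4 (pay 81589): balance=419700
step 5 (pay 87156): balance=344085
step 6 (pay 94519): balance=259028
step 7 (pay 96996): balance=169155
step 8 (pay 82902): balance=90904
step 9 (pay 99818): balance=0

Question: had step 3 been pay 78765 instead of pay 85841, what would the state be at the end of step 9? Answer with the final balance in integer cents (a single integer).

(re-executing from step 3 with the substitution; state before step 3: balance=558360)
step 3 (pay 78765): balance=494949
step 4 (pay 81589): balance=426971
step 5 (pay 87156): balance=351556
step 6 (pay 94519): balance=266704
step 7 (pay 96996): balance=177042
step 8 (pay 82902): balance=99008
step 9 (pay 99818): balance=1912

1912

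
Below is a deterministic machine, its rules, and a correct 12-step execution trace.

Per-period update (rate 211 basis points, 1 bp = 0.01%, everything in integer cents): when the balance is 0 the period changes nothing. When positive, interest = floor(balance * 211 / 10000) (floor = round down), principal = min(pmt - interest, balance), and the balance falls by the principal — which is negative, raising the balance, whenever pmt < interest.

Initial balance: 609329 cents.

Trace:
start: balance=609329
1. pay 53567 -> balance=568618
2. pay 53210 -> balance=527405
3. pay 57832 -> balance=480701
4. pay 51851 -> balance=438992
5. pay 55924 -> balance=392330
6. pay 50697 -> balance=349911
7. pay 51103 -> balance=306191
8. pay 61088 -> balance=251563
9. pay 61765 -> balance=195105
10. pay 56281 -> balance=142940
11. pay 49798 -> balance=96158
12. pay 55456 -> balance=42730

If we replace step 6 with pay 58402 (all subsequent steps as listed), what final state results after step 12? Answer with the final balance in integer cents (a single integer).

(re-executing from step 6 with the substitution; state before step 6: balance=392330)
6. pay 58402 -> balance=342206
7. pay 51103 -> balance=298323
8. pay 61088 -> balance=243529
9. pay 61765 -> balance=186902
10. pay 56281 -> balance=134564
11. pay 49798 -> balance=87605
12. pay 55456 -> balance=33997

33997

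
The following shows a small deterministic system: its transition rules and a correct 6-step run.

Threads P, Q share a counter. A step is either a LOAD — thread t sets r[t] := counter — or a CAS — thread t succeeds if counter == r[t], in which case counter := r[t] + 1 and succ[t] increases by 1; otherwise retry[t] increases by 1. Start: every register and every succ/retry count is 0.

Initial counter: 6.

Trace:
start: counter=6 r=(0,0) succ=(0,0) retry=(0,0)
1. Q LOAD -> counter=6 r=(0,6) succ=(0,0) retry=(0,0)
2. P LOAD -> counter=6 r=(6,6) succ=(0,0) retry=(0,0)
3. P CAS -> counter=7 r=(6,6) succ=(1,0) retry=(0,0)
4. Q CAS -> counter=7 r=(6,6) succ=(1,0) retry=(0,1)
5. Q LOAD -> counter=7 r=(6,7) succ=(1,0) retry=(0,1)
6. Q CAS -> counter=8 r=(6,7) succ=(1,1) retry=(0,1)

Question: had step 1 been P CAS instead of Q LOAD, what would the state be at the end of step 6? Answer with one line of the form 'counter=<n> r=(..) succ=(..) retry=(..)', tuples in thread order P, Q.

counter=8 r=(6,7) succ=(1,1) retry=(1,1)

(re-executing from step 1 with the substitution; state before step 1: counter=6 r=(0,0) succ=(0,0) retry=(0,0))
1. P CAS -> counter=6 r=(0,0) succ=(0,0) retry=(1,0)
2. P LOAD -> counter=6 r=(6,0) succ=(0,0) retry=(1,0)
3. P CAS -> counter=7 r=(6,0) succ=(1,0) retry=(1,0)
4. Q CAS -> counter=7 r=(6,0) succ=(1,0) retry=(1,1)
5. Q LOAD -> counter=7 r=(6,7) succ=(1,0) retry=(1,1)
6. Q CAS -> counter=8 r=(6,7) succ=(1,1) retry=(1,1)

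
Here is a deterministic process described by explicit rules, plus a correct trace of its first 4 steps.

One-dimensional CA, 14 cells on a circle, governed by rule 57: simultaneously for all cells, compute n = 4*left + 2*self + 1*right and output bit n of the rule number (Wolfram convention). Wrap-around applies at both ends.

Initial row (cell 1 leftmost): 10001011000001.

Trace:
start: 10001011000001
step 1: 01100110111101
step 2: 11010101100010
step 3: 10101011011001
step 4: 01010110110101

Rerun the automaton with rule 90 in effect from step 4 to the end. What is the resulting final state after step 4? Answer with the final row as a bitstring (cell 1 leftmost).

10000011011111

(re-executing step 4 under rule 90; state before step 4: 10101011011001)
step 4: 10000011011111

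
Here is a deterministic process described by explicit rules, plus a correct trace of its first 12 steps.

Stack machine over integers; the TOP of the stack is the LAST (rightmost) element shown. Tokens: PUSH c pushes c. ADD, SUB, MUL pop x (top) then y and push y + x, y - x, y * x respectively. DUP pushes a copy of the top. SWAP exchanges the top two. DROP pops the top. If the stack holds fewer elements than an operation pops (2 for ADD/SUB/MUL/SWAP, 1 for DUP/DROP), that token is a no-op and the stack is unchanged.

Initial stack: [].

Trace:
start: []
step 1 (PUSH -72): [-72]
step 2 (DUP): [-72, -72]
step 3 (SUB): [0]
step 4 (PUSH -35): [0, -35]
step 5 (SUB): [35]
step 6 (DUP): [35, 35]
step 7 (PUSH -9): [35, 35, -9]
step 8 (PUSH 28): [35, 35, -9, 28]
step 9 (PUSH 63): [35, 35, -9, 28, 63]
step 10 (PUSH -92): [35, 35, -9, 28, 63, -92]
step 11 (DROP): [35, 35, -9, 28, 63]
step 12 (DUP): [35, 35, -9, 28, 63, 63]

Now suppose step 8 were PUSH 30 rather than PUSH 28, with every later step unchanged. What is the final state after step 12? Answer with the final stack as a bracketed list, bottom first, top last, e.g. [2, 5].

[35, 35, -9, 30, 63, 63]

(re-executing from step 8 with the substitution; state before step 8: [35, 35, -9])
step 8 (PUSH 30): [35, 35, -9, 30]
step 9 (PUSH 63): [35, 35, -9, 30, 63]
step 10 (PUSH -92): [35, 35, -9, 30, 63, -92]
step 11 (DROP): [35, 35, -9, 30, 63]
step 12 (DUP): [35, 35, -9, 30, 63, 63]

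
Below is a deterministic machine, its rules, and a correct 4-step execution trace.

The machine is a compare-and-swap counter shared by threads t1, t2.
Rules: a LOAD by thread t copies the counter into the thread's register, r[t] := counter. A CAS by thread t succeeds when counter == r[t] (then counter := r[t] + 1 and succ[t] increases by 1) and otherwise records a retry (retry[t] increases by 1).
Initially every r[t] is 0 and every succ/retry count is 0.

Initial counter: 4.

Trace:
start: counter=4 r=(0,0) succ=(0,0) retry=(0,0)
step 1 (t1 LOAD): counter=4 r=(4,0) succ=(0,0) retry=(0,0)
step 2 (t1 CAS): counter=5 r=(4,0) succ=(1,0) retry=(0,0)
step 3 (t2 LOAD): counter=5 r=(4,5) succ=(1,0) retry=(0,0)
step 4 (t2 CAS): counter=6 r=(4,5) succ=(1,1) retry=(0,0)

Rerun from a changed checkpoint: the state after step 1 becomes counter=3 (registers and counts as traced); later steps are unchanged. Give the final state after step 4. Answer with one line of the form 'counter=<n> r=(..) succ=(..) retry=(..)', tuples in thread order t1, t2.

counter=4 r=(4,3) succ=(0,1) retry=(1,0)

state after step 1 := counter=3 r=(4,0) succ=(0,0) retry=(0,0)
step 2 (t1 CAS): counter=3 r=(4,0) succ=(0,0) retry=(1,0)
step 3 (t2 LOAD): counter=3 r=(4,3) succ=(0,0) retry=(1,0)
step 4 (t2 CAS): counter=4 r=(4,3) succ=(0,1) retry=(1,0)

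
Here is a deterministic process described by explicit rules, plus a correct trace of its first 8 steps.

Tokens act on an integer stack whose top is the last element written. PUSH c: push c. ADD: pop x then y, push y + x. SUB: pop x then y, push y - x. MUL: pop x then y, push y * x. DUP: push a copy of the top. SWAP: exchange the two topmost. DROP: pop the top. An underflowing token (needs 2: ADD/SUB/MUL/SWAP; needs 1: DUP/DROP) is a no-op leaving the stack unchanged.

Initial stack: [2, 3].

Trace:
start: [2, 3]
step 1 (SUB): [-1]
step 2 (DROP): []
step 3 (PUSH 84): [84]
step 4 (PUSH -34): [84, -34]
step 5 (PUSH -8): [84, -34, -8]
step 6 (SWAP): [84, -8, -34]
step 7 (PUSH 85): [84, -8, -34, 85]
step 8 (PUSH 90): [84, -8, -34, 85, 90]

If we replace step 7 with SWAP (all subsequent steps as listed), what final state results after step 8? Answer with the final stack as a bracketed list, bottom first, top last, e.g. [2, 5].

(re-executing from step 7 with the substitution; state before step 7: [84, -8, -34])
step 7 (SWAP): [84, -34, -8]
step 8 (PUSH 90): [84, -34, -8, 90]

[84, -34, -8, 90]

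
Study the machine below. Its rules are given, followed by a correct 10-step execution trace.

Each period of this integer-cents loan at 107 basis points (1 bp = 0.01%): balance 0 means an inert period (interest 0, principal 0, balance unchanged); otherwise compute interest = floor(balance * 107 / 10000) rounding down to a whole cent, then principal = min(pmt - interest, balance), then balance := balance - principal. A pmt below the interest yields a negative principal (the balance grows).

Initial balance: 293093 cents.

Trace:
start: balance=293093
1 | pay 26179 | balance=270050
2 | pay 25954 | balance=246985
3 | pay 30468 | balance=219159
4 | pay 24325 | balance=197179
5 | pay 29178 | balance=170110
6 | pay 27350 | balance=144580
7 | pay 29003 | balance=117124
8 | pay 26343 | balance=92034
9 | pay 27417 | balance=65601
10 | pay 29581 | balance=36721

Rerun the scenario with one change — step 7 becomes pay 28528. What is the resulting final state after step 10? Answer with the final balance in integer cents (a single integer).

(re-executing from step 7 with the substitution; state before step 7: balance=144580)
7 | pay 28528 | balance=117599
8 | pay 26343 | balance=92514
9 | pay 27417 | balance=66086
10 | pay 29581 | balance=37212

37212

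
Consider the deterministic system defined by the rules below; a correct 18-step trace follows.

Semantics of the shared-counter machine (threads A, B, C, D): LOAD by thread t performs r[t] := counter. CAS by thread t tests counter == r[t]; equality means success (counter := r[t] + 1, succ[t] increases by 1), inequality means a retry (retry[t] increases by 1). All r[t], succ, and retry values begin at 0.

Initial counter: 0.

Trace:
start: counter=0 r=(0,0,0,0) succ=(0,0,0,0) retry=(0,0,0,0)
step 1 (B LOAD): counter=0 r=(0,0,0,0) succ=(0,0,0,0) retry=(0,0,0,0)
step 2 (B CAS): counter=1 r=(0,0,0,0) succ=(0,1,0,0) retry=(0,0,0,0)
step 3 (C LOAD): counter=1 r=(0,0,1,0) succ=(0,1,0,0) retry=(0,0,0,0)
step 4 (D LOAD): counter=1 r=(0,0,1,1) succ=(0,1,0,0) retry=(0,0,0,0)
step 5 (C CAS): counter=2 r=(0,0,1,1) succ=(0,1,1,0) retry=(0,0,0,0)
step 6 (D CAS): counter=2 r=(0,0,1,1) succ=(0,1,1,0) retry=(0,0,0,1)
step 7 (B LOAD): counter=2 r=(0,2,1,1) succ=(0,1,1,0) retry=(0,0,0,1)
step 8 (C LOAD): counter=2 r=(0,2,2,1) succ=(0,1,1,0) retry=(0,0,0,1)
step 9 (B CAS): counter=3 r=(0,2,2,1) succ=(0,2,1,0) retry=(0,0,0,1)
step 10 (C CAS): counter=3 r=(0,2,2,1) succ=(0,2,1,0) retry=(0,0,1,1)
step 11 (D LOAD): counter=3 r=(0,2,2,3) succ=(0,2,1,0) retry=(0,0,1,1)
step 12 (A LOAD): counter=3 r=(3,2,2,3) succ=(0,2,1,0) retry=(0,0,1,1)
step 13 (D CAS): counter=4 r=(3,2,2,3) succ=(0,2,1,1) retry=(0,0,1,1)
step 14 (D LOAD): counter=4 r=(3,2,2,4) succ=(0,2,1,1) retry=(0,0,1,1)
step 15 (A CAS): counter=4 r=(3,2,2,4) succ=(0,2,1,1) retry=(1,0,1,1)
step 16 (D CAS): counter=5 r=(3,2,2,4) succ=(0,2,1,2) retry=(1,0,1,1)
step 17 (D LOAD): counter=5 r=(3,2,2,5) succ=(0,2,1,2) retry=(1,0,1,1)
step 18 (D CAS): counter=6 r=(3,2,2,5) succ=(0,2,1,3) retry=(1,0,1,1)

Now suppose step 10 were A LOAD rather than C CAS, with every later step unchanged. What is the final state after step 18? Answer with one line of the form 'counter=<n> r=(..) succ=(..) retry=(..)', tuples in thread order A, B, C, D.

counter=6 r=(3,2,2,5) succ=(0,2,1,3) retry=(1,0,0,1)

(re-executing from step 10 with the substitution; state before step 10: counter=3 r=(0,2,2,1) succ=(0,2,1,0) retry=(0,0,0,1))
step 10 (A LOAD): counter=3 r=(3,2,2,1) succ=(0,2,1,0) retry=(0,0,0,1)
step 11 (D LOAD): counter=3 r=(3,2,2,3) succ=(0,2,1,0) retry=(0,0,0,1)
step 12 (A LOAD): counter=3 r=(3,2,2,3) succ=(0,2,1,0) retry=(0,0,0,1)
step 13 (D CAS): counter=4 r=(3,2,2,3) succ=(0,2,1,1) retry=(0,0,0,1)
step 14 (D LOAD): counter=4 r=(3,2,2,4) succ=(0,2,1,1) retry=(0,0,0,1)
step 15 (A CAS): counter=4 r=(3,2,2,4) succ=(0,2,1,1) retry=(1,0,0,1)
step 16 (D CAS): counter=5 r=(3,2,2,4) succ=(0,2,1,2) retry=(1,0,0,1)
step 17 (D LOAD): counter=5 r=(3,2,2,5) succ=(0,2,1,2) retry=(1,0,0,1)
step 18 (D CAS): counter=6 r=(3,2,2,5) succ=(0,2,1,3) retry=(1,0,0,1)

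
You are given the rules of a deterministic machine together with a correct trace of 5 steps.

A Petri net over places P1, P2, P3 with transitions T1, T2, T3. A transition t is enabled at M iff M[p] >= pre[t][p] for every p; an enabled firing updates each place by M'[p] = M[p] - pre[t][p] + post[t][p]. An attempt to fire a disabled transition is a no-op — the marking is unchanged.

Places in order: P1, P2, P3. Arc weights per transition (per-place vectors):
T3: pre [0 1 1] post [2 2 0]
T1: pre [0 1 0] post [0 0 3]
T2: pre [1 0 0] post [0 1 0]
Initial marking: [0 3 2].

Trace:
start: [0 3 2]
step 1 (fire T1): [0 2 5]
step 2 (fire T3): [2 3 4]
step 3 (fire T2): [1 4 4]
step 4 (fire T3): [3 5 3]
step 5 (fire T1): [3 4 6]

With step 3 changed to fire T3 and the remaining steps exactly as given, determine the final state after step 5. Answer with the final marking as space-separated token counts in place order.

6 4 5

(re-executing from step 3 with the substitution; state before step 3: [2 3 4])
step 3 (fire T3): [4 4 3]
step 4 (fire T3): [6 5 2]
step 5 (fire T1): [6 4 5]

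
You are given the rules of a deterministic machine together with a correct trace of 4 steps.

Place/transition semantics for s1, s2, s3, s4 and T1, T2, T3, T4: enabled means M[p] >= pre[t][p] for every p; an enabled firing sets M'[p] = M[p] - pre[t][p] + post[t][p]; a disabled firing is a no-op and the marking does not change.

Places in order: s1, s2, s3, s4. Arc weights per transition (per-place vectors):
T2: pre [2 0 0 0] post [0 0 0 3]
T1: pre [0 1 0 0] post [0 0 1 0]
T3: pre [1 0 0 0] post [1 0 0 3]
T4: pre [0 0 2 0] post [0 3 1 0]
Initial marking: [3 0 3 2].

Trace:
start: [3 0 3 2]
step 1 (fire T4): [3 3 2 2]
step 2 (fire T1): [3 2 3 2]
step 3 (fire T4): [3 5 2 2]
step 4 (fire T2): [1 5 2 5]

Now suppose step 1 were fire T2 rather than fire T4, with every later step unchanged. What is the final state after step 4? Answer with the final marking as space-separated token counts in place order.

1 3 2 5

(re-executing from step 1 with the substitution; state before step 1: [3 0 3 2])
step 1 (fire T2): [1 0 3 5]
step 2 (fire T1): [1 0 3 5]
step 3 (fire T4): [1 3 2 5]
step 4 (fire T2): [1 3 2 5]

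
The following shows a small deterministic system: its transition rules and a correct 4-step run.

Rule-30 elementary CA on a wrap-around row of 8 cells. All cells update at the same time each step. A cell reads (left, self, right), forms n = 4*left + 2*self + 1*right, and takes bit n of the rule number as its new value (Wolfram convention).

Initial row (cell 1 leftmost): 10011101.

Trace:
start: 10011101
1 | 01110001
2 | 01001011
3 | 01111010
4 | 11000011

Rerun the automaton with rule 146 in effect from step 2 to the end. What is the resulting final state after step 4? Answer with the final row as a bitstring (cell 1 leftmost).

00100010

(re-executing steps 2..4 under rule 146; state before step 2: 01110001)
2 | 00101010
3 | 01000001
4 | 00100010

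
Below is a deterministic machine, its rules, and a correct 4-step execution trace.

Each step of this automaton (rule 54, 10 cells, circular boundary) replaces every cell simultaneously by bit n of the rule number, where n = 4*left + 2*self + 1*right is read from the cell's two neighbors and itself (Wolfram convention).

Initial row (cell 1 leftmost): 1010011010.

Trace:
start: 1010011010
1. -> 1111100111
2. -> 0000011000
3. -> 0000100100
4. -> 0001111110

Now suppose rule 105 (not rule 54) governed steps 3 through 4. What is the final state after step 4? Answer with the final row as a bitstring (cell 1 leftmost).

0001111110

(re-executing steps 3..4 under rule 105; state before step 3: 0000011000)
3. -> 1111011011
4. -> 0001111110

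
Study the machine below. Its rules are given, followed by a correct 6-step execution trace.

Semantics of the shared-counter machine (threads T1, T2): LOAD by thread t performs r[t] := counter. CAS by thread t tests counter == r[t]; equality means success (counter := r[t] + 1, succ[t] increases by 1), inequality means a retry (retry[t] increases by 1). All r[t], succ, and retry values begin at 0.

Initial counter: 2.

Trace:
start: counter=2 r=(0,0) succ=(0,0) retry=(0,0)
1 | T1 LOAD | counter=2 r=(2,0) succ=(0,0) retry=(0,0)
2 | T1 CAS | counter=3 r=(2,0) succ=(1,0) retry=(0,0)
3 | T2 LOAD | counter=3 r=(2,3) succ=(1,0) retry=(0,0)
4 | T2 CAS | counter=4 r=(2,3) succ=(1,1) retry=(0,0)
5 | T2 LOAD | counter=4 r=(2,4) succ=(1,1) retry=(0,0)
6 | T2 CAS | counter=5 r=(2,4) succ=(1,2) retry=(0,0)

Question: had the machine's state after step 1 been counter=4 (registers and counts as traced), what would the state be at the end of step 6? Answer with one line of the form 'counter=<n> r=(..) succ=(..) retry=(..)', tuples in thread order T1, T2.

state after step 1 := counter=4 r=(2,0) succ=(0,0) retry=(0,0)
2 | T1 CAS | counter=4 r=(2,0) succ=(0,0) retry=(1,0)
3 | T2 LOAD | counter=4 r=(2,4) succ=(0,0) retry=(1,0)
4 | T2 CAS | counter=5 r=(2,4) succ=(0,1) retry=(1,0)
5 | T2 LOAD | counter=5 r=(2,5) succ=(0,1) retry=(1,0)
6 | T2 CAS | counter=6 r=(2,5) succ=(0,2) retry=(1,0)

counter=6 r=(2,5) succ=(0,2) retry=(1,0)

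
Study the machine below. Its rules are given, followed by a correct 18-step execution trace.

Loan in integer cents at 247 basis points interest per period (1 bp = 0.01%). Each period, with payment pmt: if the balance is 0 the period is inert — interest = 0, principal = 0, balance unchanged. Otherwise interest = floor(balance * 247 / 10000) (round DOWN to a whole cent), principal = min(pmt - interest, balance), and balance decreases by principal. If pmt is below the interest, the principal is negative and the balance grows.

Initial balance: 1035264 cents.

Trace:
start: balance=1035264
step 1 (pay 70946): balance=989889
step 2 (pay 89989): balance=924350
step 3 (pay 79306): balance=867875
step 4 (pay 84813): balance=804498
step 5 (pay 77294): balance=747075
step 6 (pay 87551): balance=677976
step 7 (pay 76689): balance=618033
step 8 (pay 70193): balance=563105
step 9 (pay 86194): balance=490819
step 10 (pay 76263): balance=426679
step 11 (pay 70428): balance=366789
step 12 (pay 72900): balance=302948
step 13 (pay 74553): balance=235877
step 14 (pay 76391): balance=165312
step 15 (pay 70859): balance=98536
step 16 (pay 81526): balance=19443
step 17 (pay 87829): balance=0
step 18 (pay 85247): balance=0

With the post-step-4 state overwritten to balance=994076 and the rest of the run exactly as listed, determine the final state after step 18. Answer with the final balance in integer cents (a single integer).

state after step 4 := balance=994076
step 5 (pay 77294): balance=941335
step 6 (pay 87551): balance=877034
step 7 (pay 76689): balance=822007
step 8 (pay 70193): balance=772117
step 9 (pay 86194): balance=704994
step 10 (pay 76263): balance=646144
step 11 (pay 70428): balance=591675
step 12 (pay 72900): balance=533389
step 13 (pay 74553): balance=472010
step 14 (pay 76391): balance=407277
step 15 (pay 70859): balance=346477
step 16 (pay 81526): balance=273508
step 17 (pay 87829): balance=192434
step 18 (pay 85247): balance=111940

111940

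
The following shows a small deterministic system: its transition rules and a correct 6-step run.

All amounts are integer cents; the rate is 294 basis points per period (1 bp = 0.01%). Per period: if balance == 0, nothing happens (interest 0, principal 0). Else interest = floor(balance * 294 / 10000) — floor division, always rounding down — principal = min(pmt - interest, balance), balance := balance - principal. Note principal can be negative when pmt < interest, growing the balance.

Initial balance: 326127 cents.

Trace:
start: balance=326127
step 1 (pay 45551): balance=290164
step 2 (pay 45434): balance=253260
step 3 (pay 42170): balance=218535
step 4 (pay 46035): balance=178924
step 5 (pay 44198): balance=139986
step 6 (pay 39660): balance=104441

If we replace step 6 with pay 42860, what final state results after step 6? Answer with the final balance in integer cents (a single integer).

101241

(re-executing from step 6 with the substitution; state before step 6: balance=139986)
step 6 (pay 42860): balance=101241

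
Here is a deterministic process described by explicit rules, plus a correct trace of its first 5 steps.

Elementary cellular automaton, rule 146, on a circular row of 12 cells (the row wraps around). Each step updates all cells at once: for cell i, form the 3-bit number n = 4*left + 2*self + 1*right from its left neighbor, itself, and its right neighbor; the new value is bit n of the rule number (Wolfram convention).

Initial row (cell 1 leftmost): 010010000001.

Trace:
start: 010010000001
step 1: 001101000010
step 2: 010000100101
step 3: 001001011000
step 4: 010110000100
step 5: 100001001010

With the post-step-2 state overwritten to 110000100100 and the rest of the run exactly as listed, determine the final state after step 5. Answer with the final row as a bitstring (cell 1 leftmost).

state after step 2 := 110000100100
step 3: 001001011011
step 4: 110110000000
step 5: 000001000001

000001000001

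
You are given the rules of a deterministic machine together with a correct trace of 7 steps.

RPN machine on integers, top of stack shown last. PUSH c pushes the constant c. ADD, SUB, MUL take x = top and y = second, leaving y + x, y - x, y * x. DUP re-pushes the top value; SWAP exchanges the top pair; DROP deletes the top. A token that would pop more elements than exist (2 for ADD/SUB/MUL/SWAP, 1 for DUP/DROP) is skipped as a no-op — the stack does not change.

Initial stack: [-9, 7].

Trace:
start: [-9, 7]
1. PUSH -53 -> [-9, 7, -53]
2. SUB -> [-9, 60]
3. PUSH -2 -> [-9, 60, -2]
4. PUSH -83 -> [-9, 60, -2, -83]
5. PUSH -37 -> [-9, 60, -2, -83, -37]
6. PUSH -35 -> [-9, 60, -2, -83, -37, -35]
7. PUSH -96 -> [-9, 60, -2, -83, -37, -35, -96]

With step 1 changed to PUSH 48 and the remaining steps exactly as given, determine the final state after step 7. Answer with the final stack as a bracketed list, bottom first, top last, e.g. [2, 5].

(re-executing from step 1 with the substitution; state before step 1: [-9, 7])
1. PUSH 48 -> [-9, 7, 48]
2. SUB -> [-9, -41]
3. PUSH -2 -> [-9, -41, -2]
4. PUSH -83 -> [-9, -41, -2, -83]
5. PUSH -37 -> [-9, -41, -2, -83, -37]
6. PUSH -35 -> [-9, -41, -2, -83, -37, -35]
7. PUSH -96 -> [-9, -41, -2, -83, -37, -35, -96]

[-9, -41, -2, -83, -37, -35, -96]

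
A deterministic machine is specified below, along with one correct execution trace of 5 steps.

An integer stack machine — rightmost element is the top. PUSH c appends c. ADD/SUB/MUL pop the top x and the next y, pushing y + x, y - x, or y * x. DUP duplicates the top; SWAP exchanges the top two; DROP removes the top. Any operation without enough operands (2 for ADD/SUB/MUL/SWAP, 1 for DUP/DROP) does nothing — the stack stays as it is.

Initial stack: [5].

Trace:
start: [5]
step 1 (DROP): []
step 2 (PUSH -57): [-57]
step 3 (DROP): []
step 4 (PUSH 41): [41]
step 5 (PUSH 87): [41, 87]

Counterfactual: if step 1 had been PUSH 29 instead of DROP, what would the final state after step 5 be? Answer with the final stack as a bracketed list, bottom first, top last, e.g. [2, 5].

(re-executing from step 1 with the substitution; state before step 1: [5])
step 1 (PUSH 29): [5, 29]
step 2 (PUSH -57): [5, 29, -57]
step 3 (DROP): [5, 29]
step 4 (PUSH 41): [5, 29, 41]
step 5 (PUSH 87): [5, 29, 41, 87]

[5, 29, 41, 87]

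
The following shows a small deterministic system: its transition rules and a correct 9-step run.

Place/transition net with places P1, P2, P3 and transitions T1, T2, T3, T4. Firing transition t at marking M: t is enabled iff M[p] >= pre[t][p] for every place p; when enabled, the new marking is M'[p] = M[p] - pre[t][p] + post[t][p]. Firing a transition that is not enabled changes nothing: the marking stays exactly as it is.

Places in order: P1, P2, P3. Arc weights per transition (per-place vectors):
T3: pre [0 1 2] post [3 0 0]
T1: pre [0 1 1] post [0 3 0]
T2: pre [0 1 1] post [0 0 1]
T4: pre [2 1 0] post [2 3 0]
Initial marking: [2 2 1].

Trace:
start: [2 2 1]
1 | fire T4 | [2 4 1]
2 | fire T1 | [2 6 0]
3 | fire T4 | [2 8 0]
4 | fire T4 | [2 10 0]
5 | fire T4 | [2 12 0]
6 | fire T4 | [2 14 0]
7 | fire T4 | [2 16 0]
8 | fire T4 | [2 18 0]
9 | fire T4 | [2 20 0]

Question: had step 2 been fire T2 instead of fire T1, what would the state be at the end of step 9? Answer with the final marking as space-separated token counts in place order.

2 17 1

(re-executing from step 2 with the substitution; state before step 2: [2 4 1])
2 | fire T2 | [2 3 1]
3 | fire T4 | [2 5 1]
4 | fire T4 | [2 7 1]
5 | fire T4 | [2 9 1]
6 | fire T4 | [2 11 1]
7 | fire T4 | [2 13 1]
8 | fire T4 | [2 15 1]
9 | fire T4 | [2 17 1]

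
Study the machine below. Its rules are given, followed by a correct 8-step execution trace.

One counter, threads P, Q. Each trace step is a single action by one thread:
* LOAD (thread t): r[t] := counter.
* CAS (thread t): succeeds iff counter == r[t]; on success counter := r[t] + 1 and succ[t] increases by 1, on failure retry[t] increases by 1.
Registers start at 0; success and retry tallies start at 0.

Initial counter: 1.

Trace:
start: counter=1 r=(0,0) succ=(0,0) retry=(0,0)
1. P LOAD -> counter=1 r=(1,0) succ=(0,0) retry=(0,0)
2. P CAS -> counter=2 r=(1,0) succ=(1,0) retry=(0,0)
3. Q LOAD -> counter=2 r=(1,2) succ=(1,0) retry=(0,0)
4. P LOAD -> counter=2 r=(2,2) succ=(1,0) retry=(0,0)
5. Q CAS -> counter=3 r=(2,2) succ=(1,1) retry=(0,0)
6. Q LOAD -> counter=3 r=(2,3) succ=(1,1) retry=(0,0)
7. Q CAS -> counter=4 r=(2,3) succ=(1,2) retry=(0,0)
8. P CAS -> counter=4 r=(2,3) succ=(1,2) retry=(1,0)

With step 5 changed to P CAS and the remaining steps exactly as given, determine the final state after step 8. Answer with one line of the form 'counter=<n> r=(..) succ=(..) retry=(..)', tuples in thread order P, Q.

(re-executing from step 5 with the substitution; state before step 5: counter=2 r=(2,2) succ=(1,0) retry=(0,0))
5. P CAS -> counter=3 r=(2,2) succ=(2,0) retry=(0,0)
6. Q LOAD -> counter=3 r=(2,3) succ=(2,0) retry=(0,0)
7. Q CAS -> counter=4 r=(2,3) succ=(2,1) retry=(0,0)
8. P CAS -> counter=4 r=(2,3) succ=(2,1) retry=(1,0)

counter=4 r=(2,3) succ=(2,1) retry=(1,0)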